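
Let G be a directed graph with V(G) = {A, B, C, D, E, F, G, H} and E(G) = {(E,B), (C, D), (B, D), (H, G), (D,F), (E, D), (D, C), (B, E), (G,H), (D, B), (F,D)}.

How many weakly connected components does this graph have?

3

From A: component {A}.
From B: component {B, C, D, E, F}.
From G: component {G, H}.
That's 3 components.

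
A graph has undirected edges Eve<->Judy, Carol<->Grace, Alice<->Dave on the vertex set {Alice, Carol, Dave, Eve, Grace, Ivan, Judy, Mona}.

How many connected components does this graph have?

5

From Alice: component {Alice, Dave}.
From Carol: component {Carol, Grace}.
From Eve: component {Eve, Judy}.
From Ivan: component {Ivan}.
From Mona: component {Mona}.
That's 5 components.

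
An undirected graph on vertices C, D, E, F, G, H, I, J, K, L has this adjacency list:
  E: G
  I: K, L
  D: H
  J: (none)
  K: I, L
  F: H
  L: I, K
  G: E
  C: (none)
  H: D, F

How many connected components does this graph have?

From C: component {C}.
From D: component {D, F, H}.
From E: component {E, G}.
From I: component {I, K, L}.
From J: component {J}.
That's 5 components.

5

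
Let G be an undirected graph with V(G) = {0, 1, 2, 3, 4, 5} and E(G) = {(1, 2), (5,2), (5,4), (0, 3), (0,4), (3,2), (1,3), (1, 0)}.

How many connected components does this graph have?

1

From 0: component {0, 1, 2, 3, 4, 5}.
That's 1 component.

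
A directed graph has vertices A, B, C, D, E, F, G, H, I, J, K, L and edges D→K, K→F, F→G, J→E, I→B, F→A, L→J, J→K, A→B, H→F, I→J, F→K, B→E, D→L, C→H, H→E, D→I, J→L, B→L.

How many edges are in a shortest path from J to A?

3

Distance 0: J.
Distance 1: E, K, L.
Distance 2: F.
Distance 3: A, G — contains A.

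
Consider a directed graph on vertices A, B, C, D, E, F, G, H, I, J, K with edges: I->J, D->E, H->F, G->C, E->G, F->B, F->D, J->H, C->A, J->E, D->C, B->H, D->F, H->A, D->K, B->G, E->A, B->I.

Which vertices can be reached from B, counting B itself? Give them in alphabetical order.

Start at B.
Its neighbours: G, H, I.
Then their neighbours: A, C, F, J.
Then next layer: D, E.
Then next layer: K.
Every vertex is now reached.

A, B, C, D, E, F, G, H, I, J, K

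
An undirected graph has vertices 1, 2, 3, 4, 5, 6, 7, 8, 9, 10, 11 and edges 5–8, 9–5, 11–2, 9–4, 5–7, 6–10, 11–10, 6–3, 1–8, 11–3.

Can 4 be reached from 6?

No

Explore from 6.
Distance 1: reach 3, 10.
Distance 2: reach 11.
Distance 3: reach 2.
The search is exhausted without reaching 4; it lies in a different component.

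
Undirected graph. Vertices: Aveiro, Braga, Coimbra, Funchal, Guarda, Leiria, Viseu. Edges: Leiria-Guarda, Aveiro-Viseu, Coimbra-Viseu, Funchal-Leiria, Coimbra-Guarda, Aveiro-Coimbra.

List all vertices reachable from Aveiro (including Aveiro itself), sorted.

Aveiro, Coimbra, Funchal, Guarda, Leiria, Viseu

Start at Aveiro.
Its neighbours: Coimbra, Viseu.
Then their neighbours: Guarda.
Then next layer: Leiria.
Then next layer: Funchal.
Nothing further is reachable.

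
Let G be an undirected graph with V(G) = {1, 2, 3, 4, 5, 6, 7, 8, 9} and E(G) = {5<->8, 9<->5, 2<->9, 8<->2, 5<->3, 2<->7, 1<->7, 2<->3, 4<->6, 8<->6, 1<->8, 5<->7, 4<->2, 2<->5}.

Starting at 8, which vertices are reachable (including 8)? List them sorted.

1, 2, 3, 4, 5, 6, 7, 8, 9

Start at 8.
Its neighbours: 1, 2, 5, 6.
Then their neighbours: 3, 4, 7, 9.
Every vertex is now reached.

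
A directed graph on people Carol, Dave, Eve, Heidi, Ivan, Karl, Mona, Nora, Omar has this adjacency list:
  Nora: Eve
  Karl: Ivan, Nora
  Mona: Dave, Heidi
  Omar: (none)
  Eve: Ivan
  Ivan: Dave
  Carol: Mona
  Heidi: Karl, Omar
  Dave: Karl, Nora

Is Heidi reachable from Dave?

Explore from Dave.
Distance 1: reach Karl, Nora.
Distance 2: reach Eve, Ivan.
The search from Dave is exhausted; no directed path reaches Heidi.

No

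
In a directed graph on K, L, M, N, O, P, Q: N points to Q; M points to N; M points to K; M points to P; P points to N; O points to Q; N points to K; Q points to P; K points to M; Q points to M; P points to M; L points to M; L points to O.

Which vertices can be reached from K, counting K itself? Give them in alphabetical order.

Start at K.
Its neighbours: M.
Then their neighbours: N, P.
Then next layer: Q.
Nothing further is reachable.

K, M, N, P, Q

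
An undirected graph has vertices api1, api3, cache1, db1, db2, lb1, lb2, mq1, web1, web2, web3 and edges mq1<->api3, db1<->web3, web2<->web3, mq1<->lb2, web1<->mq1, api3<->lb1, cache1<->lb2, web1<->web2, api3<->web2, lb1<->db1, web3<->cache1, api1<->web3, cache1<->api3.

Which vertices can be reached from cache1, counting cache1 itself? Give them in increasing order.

Start at cache1.
Its neighbours: api3, lb2, web3.
Then their neighbours: api1, db1, lb1, mq1, web2.
Then next layer: web1.
Nothing further is reachable.

api1, api3, cache1, db1, lb1, lb2, mq1, web1, web2, web3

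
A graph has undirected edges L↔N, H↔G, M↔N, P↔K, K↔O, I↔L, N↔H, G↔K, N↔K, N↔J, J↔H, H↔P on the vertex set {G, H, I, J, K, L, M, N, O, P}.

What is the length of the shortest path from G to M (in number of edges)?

3

Distance 0: G.
Distance 1: H, K.
Distance 2: J, N, O, P.
Distance 3: L, M — contains M.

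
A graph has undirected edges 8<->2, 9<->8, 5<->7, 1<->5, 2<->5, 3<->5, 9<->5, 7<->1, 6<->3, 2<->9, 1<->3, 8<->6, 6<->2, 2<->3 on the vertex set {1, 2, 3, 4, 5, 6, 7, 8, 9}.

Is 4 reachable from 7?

No

Explore from 7.
Distance 1: reach 1, 5.
Distance 2: reach 2, 3, 9.
Distance 3: reach 6, 8.
The search is exhausted without reaching 4; it lies in a different component.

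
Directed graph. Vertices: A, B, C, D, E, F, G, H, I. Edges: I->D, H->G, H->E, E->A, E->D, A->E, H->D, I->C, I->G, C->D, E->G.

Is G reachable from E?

Explore from E.
Distance 1: reach A, D, G.
Found G.

Yes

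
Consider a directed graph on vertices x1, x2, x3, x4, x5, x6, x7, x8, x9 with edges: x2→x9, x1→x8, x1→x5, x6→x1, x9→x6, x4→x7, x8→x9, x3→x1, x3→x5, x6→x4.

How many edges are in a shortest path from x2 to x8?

4

Distance 0: x2.
Distance 1: x9.
Distance 2: x6.
Distance 3: x1, x4.
Distance 4: x5, x7, x8 — contains x8.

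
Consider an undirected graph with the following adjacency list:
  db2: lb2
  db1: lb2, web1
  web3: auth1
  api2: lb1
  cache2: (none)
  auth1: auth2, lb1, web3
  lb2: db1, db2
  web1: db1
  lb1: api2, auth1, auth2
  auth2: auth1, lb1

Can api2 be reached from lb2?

No

Explore from lb2.
Distance 1: reach db1, db2.
Distance 2: reach web1.
The search is exhausted without reaching api2; it lies in a different component.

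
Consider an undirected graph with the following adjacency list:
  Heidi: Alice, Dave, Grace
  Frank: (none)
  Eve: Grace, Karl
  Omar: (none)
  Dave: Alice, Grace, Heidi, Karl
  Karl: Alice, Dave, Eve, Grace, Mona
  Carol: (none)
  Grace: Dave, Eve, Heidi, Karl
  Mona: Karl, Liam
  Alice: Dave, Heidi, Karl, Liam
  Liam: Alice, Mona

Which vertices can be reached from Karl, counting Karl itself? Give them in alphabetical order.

Start at Karl.
Its neighbours: Alice, Dave, Eve, Grace, Mona.
Then their neighbours: Heidi, Liam.
Nothing further is reachable.

Alice, Dave, Eve, Grace, Heidi, Karl, Liam, Mona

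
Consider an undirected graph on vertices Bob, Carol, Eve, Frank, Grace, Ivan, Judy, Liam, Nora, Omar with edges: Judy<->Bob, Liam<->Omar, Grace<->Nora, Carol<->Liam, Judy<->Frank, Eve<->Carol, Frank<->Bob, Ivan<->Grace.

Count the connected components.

3

From Bob: component {Bob, Frank, Judy}.
From Carol: component {Carol, Eve, Liam, Omar}.
From Grace: component {Grace, Ivan, Nora}.
That's 3 components.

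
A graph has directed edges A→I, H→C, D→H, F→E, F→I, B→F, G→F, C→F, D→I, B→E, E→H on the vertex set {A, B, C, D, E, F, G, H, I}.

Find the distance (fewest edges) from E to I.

4

Distance 0: E.
Distance 1: H.
Distance 2: C.
Distance 3: F.
Distance 4: I — contains I.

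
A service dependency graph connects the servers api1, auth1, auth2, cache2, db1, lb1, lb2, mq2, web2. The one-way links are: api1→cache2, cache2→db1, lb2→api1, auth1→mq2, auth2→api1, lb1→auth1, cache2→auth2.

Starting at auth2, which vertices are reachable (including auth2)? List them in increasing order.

api1, auth2, cache2, db1

Start at auth2.
Its neighbours: api1.
Then their neighbours: cache2.
Then next layer: db1.
Nothing further is reachable.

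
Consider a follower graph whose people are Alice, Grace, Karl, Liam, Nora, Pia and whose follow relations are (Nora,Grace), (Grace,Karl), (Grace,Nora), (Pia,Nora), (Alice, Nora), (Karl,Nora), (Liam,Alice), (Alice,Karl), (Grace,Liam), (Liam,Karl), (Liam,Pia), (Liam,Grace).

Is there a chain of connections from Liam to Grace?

Yes

Explore from Liam.
Distance 1: reach Alice, Grace, Karl, Pia.
Found Grace.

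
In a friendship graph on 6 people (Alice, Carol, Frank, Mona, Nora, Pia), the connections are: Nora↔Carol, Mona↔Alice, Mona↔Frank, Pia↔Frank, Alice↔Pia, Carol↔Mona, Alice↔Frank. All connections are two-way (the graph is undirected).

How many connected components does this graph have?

1

From Alice: component {Alice, Carol, Frank, Mona, Nora, Pia}.
That's 1 component.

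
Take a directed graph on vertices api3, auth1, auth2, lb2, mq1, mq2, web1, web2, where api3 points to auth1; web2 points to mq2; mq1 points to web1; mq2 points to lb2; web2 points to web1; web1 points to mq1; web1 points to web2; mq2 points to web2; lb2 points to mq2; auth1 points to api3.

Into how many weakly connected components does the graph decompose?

From api3: component {api3, auth1}.
From auth2: component {auth2}.
From lb2: component {lb2, mq1, mq2, web1, web2}.
That's 3 components.

3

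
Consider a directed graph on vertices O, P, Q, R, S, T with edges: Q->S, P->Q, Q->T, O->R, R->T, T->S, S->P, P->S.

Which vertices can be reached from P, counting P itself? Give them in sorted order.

P, Q, S, T

Start at P.
Its neighbours: Q, S.
Then their neighbours: T.
Nothing further is reachable.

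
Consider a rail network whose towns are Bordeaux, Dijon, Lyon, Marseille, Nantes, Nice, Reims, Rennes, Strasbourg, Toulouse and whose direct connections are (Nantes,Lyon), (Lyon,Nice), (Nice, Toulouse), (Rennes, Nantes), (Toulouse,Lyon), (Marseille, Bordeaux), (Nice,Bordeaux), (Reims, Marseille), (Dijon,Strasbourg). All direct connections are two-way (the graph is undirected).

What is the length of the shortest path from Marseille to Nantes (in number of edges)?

4

Distance 0: Marseille.
Distance 1: Bordeaux, Reims.
Distance 2: Nice.
Distance 3: Lyon, Toulouse.
Distance 4: Nantes — contains Nantes.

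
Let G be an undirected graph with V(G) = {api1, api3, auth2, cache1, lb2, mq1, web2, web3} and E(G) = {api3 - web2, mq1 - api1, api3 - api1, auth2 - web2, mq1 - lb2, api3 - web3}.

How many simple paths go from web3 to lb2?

1

web3–api3–api1–mq1–lb2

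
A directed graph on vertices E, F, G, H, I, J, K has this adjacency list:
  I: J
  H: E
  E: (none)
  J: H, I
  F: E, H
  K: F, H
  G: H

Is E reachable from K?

Yes

Explore from K.
Distance 1: reach F, H.
Distance 2: reach E.
Found E.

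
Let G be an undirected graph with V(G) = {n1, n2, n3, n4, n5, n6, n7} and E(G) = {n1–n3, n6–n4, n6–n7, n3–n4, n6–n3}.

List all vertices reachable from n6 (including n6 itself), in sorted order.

Start at n6.
Its neighbours: n3, n4, n7.
Then their neighbours: n1.
Nothing further is reachable.

n1, n3, n4, n6, n7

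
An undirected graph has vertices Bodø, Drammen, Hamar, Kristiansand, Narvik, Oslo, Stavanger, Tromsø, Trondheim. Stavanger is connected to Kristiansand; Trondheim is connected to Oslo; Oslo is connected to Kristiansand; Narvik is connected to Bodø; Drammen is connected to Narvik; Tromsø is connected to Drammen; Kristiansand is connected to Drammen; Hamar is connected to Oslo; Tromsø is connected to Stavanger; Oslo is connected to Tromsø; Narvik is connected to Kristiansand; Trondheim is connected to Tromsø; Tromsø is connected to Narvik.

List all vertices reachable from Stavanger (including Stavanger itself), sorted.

Bodø, Drammen, Hamar, Kristiansand, Narvik, Oslo, Stavanger, Tromsø, Trondheim

Start at Stavanger.
Its neighbours: Kristiansand, Tromsø.
Then their neighbours: Drammen, Narvik, Oslo, Trondheim.
Then next layer: Bodø, Hamar.
Every vertex is now reached.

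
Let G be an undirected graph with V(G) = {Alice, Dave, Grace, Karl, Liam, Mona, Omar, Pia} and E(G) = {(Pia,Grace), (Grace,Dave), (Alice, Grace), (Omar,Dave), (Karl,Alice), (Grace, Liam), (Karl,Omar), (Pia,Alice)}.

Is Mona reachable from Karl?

Explore from Karl.
Distance 1: reach Alice, Omar.
Distance 2: reach Dave, Grace, Pia.
Distance 3: reach Liam.
The search is exhausted without reaching Mona; it lies in a different component.

No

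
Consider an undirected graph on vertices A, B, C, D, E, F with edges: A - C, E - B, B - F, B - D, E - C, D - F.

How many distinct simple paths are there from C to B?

C–E–B

1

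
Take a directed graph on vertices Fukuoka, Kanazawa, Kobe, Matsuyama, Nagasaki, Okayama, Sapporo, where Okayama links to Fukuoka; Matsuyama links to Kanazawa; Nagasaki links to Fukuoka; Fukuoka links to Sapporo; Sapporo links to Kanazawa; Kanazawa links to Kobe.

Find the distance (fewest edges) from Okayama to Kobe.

Distance 0: Okayama.
Distance 1: Fukuoka.
Distance 2: Sapporo.
Distance 3: Kanazawa.
Distance 4: Kobe — contains Kobe.

4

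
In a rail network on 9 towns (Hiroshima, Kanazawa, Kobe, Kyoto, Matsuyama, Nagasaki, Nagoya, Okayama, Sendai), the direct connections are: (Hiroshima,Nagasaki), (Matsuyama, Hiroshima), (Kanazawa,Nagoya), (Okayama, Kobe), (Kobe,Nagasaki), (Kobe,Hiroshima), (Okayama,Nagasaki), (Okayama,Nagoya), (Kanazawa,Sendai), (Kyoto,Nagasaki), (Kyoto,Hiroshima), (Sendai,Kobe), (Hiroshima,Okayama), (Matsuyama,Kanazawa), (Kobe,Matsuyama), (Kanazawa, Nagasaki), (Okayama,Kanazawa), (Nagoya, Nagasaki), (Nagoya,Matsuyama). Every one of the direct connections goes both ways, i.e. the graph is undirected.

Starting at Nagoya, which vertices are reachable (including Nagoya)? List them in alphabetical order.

Start at Nagoya.
Its neighbours: Kanazawa, Matsuyama, Nagasaki, Okayama.
Then their neighbours: Hiroshima, Kobe, Kyoto, Sendai.
Every vertex is now reached.

Hiroshima, Kanazawa, Kobe, Kyoto, Matsuyama, Nagasaki, Nagoya, Okayama, Sendai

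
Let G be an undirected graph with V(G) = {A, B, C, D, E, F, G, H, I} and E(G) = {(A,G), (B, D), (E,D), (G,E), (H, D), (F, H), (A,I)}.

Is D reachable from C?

C has no edges, so nothing is reachable from it.

No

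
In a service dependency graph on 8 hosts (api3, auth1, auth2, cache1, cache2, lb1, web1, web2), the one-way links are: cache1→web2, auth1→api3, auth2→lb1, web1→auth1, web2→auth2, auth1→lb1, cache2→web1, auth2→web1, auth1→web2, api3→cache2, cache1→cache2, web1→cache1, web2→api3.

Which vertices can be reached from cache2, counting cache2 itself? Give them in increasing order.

api3, auth1, auth2, cache1, cache2, lb1, web1, web2

Start at cache2.
Its neighbours: web1.
Then their neighbours: auth1, cache1.
Then next layer: api3, lb1, web2.
Then next layer: auth2.
Every vertex is now reached.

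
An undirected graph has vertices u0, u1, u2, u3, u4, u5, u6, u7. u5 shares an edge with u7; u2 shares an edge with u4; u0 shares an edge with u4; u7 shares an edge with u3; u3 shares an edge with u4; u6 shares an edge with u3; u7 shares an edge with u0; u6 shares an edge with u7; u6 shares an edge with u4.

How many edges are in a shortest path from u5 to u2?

4

Distance 0: u5.
Distance 1: u7.
Distance 2: u0, u3, u6.
Distance 3: u4.
Distance 4: u2 — contains u2.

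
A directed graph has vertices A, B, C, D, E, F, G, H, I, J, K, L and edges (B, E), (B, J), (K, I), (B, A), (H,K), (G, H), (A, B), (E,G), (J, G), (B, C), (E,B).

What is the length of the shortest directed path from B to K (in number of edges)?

4

Distance 0: B.
Distance 1: A, C, E, J.
Distance 2: G.
Distance 3: H.
Distance 4: K — contains K.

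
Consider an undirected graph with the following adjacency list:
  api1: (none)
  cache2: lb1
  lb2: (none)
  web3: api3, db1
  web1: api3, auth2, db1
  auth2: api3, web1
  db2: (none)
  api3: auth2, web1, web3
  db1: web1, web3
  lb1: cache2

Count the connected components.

From api1: component {api1}.
From api3: component {api3, auth2, db1, web1, web3}.
From cache2: component {cache2, lb1}.
From db2: component {db2}.
From lb2: component {lb2}.
That's 5 components.

5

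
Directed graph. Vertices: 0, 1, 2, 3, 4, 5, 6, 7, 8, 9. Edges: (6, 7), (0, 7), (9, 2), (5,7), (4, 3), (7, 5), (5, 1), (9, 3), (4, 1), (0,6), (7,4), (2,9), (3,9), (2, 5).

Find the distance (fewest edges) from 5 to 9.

Distance 0: 5.
Distance 1: 1, 7.
Distance 2: 4.
Distance 3: 3.
Distance 4: 9 — contains 9.

4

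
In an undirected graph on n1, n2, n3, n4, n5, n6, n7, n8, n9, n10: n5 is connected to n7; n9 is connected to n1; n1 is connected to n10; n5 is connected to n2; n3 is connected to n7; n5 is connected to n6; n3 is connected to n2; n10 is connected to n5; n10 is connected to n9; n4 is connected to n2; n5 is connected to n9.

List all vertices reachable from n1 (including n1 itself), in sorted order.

Start at n1.
Its neighbours: n9, n10.
Then their neighbours: n5.
Then next layer: n2, n6, n7.
Then next layer: n3, n4.
Nothing further is reachable.

n1, n2, n3, n4, n5, n6, n7, n9, n10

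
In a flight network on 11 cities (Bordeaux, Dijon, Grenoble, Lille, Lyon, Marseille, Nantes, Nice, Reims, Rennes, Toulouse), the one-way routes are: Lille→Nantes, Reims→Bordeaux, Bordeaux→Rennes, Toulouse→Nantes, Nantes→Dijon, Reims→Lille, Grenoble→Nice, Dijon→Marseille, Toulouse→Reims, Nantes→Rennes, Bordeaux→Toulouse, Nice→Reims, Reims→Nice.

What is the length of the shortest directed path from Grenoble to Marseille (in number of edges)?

Distance 0: Grenoble.
Distance 1: Nice.
Distance 2: Reims.
Distance 3: Bordeaux, Lille.
Distance 4: Nantes, Rennes, Toulouse.
Distance 5: Dijon.
Distance 6: Marseille — contains Marseille.

6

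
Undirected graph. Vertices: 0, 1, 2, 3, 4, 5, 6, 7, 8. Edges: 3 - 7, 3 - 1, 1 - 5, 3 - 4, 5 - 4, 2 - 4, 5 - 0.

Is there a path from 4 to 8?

No

Explore from 4.
Distance 1: reach 2, 3, 5.
Distance 2: reach 0, 1, 7.
The search is exhausted without reaching 8; it lies in a different component.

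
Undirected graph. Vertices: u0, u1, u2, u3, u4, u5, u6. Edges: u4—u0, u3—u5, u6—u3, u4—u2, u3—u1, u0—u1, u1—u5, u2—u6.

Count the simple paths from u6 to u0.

u6–u2–u4–u0
u6–u3–u1–u0
u6–u3–u5–u1–u0

3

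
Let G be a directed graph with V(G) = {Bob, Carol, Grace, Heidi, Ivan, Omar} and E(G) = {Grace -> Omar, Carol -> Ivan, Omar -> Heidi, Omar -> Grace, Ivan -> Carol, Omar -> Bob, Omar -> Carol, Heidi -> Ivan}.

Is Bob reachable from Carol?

No

Explore from Carol.
Distance 1: reach Ivan.
The search from Carol is exhausted; no directed path reaches Bob.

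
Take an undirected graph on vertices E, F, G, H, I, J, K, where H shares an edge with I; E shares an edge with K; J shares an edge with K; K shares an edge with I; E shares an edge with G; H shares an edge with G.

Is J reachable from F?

No

F has no edges, so nothing is reachable from it.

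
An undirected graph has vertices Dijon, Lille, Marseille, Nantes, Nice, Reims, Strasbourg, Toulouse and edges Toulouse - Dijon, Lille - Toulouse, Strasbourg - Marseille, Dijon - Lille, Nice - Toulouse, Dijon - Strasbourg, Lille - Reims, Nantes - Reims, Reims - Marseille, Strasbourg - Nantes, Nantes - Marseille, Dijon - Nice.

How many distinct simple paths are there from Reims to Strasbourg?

Reims–Lille–Dijon–Strasbourg
Reims–Lille–Toulouse–Dijon–Strasbourg
Reims–Lille–Toulouse–Nice–Dijon–Strasbourg
Reims–Marseille–Nantes–Strasbourg
Reims–Marseille–Strasbourg
Reims–Nantes–Marseille–Strasbourg
Reims–Nantes–Strasbourg

7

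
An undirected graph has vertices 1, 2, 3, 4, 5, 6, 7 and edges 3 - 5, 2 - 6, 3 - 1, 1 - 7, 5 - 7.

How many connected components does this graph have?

From 1: component {1, 3, 5, 7}.
From 2: component {2, 6}.
From 4: component {4}.
That's 3 components.

3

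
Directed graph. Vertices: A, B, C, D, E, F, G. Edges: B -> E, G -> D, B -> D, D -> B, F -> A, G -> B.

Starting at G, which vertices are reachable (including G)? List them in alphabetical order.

Start at G.
Its neighbours: B, D.
Then their neighbours: E.
Nothing further is reachable.

B, D, E, G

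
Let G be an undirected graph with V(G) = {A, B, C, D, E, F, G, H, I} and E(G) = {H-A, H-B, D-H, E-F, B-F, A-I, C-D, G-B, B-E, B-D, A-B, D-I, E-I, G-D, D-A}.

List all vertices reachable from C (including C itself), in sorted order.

Start at C.
Its neighbours: D.
Then their neighbours: A, B, G, H, I.
Then next layer: E, F.
Every vertex is now reached.

A, B, C, D, E, F, G, H, I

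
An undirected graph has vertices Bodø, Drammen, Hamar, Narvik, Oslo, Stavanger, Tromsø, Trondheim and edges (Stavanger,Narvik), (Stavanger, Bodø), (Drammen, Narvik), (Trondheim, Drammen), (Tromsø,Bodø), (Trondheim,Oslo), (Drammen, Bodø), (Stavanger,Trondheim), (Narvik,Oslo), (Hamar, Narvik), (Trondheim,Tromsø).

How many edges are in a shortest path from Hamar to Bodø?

3

Distance 0: Hamar.
Distance 1: Narvik.
Distance 2: Drammen, Oslo, Stavanger.
Distance 3: Bodø, Trondheim — contains Bodø.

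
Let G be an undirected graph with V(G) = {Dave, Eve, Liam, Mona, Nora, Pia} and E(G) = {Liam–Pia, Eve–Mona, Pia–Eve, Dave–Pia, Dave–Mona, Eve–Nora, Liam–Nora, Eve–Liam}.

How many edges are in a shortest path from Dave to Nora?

Distance 0: Dave.
Distance 1: Mona, Pia.
Distance 2: Eve, Liam.
Distance 3: Nora — contains Nora.

3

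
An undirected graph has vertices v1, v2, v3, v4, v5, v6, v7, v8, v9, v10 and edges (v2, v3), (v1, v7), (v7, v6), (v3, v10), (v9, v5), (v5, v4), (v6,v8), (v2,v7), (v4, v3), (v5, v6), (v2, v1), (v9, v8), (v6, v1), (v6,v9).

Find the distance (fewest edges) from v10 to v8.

Distance 0: v10.
Distance 1: v3.
Distance 2: v2, v4.
Distance 3: v1, v5, v7.
Distance 4: v6, v9.
Distance 5: v8 — contains v8.

5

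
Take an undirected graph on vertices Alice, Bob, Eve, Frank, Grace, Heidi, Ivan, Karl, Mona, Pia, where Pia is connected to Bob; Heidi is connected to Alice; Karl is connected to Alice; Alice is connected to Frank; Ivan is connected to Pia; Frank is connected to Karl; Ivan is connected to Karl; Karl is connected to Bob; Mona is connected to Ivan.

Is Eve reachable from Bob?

Explore from Bob.
Distance 1: reach Karl, Pia.
Distance 2: reach Alice, Frank, Ivan.
Distance 3: reach Heidi, Mona.
The search is exhausted without reaching Eve; it lies in a different component.

No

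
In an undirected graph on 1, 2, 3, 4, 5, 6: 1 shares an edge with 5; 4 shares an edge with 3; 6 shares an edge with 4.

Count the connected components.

3

From 1: component {1, 5}.
From 2: component {2}.
From 3: component {3, 4, 6}.
That's 3 components.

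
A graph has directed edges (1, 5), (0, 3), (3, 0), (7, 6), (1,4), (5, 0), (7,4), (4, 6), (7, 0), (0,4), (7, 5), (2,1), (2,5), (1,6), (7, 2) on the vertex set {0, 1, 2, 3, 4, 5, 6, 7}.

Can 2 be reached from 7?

Yes

Explore from 7.
Distance 1: reach 0, 2, 4, 5, 6.
Found 2.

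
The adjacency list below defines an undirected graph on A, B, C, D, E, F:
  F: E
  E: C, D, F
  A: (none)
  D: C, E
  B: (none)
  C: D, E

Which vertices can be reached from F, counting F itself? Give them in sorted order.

Start at F.
Its neighbours: E.
Then their neighbours: C, D.
Nothing further is reachable.

C, D, E, F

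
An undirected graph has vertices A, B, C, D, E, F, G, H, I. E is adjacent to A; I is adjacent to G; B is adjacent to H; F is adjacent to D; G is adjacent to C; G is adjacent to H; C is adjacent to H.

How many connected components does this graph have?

3

From A: component {A, E}.
From B: component {B, C, G, H, I}.
From D: component {D, F}.
That's 3 components.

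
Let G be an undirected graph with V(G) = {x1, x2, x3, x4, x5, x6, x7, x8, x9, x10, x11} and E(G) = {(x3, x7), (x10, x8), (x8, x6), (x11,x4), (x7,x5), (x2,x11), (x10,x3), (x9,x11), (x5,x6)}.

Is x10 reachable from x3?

Yes

Explore from x3.
Distance 1: reach x7, x10.
Found x10.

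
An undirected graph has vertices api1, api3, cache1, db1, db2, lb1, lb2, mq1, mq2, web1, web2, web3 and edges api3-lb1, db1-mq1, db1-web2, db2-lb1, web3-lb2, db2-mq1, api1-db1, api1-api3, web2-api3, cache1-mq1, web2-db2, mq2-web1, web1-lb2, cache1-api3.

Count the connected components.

2

From api1: component {api1, api3, cache1, db1, db2, lb1, mq1, web2}.
From lb2: component {lb2, mq2, web1, web3}.
That's 2 components.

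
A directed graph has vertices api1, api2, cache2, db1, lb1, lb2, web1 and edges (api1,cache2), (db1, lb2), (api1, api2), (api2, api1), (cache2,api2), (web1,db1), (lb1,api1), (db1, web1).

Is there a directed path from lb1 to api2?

Explore from lb1.
Distance 1: reach api1.
Distance 2: reach api2, cache2.
Found api2.

Yes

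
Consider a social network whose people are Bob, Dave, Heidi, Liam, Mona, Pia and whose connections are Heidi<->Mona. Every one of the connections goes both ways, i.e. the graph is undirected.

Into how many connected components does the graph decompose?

From Bob: component {Bob}.
From Dave: component {Dave}.
From Heidi: component {Heidi, Mona}.
From Liam: component {Liam}.
From Pia: component {Pia}.
That's 5 components.

5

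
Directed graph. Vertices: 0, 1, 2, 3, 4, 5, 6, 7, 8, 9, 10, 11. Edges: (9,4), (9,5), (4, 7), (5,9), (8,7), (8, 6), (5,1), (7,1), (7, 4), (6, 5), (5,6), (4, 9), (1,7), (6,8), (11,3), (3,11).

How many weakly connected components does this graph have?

From 0: component {0}.
From 1: component {1, 4, 5, 6, 7, 8, 9}.
From 2: component {2}.
From 3: component {3, 11}.
From 10: component {10}.
That's 5 components.

5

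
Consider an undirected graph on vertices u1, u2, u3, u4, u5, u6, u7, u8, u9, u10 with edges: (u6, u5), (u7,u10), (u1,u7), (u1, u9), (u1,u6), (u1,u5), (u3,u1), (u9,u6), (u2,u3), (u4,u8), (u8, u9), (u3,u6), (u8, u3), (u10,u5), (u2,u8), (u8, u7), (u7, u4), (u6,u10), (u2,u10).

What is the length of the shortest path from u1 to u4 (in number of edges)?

2

Distance 0: u1.
Distance 1: u3, u5, u6, u7, u9.
Distance 2: u2, u4, u8, u10 — contains u4.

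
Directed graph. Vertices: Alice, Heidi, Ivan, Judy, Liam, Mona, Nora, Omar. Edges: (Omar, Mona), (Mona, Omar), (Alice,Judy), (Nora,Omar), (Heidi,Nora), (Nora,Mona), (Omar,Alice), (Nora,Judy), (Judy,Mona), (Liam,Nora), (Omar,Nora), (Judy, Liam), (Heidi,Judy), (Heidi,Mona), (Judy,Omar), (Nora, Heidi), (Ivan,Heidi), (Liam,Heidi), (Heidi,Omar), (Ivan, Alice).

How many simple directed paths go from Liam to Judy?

Liam→Heidi→Judy
Liam→Heidi→Mona→Omar→Alice→Judy
Liam→Heidi→Mona→Omar→Nora→Judy
Liam→Heidi→Nora→Judy
Liam→Heidi→Nora→Mona→Omar→Alice→Judy
Liam→Heidi→Nora→Omar→Alice→Judy
Liam→Heidi→Omar→Alice→Judy
Liam→Heidi→Omar→Nora→Judy
Liam→Nora→Heidi→Judy
Liam→Nora→Heidi→Mona→Omar→Alice→Judy
Liam→Nora→Heidi→Omar→Alice→Judy
Liam→Nora→Judy
Liam→Nora→Mona→Omar→Alice→Judy
Liam→Nora→Omar→Alice→Judy

14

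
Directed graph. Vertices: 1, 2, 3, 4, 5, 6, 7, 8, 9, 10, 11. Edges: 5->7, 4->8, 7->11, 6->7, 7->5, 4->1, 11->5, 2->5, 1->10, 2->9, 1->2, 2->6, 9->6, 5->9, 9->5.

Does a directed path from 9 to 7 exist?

Yes

Explore from 9.
Distance 1: reach 5, 6.
Distance 2: reach 7.
Found 7.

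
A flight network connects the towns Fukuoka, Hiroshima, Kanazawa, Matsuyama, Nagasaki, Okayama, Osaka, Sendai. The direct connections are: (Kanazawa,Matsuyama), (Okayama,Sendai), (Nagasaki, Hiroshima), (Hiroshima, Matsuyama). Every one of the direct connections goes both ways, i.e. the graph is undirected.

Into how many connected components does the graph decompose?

From Fukuoka: component {Fukuoka}.
From Hiroshima: component {Hiroshima, Kanazawa, Matsuyama, Nagasaki}.
From Okayama: component {Okayama, Sendai}.
From Osaka: component {Osaka}.
That's 4 components.

4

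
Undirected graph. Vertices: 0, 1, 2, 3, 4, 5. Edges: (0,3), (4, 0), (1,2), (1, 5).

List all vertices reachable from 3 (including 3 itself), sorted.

0, 3, 4

Start at 3.
Its neighbours: 0.
Then their neighbours: 4.
Nothing further is reachable.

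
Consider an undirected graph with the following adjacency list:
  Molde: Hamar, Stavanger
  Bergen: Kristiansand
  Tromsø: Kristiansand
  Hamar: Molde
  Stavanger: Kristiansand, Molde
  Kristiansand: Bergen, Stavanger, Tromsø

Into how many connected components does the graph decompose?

From Bergen: component {Bergen, Hamar, Kristiansand, Molde, Stavanger, Tromsø}.
That's 1 component.

1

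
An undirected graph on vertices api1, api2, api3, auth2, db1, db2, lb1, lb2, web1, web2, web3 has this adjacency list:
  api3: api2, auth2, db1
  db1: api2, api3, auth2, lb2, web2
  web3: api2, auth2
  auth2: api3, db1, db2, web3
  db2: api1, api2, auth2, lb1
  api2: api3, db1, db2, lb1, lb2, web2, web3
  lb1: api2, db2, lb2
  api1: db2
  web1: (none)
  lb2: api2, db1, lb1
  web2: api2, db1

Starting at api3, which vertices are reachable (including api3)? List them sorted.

api1, api2, api3, auth2, db1, db2, lb1, lb2, web2, web3

Start at api3.
Its neighbours: api2, auth2, db1.
Then their neighbours: db2, lb1, lb2, web2, web3.
Then next layer: api1.
Nothing further is reachable.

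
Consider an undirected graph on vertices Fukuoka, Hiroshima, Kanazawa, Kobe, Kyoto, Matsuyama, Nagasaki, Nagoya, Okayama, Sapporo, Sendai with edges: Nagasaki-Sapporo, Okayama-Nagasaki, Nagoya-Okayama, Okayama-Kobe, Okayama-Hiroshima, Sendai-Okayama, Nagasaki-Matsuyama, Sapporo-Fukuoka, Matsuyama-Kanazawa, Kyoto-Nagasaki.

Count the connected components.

From Fukuoka: component {Fukuoka, Hiroshima, Kanazawa, Kobe, Kyoto, Matsuyama, Nagasaki, Nagoya, Okayama, Sapporo, Sendai}.
That's 1 component.

1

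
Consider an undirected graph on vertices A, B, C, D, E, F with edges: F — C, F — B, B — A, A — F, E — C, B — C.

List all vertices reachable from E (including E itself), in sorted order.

A, B, C, E, F

Start at E.
Its neighbours: C.
Then their neighbours: B, F.
Then next layer: A.
Nothing further is reachable.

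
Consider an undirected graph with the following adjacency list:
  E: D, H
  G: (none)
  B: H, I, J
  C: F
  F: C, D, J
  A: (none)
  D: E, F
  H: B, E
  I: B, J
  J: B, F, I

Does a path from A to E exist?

No

A has no edges, so nothing is reachable from it.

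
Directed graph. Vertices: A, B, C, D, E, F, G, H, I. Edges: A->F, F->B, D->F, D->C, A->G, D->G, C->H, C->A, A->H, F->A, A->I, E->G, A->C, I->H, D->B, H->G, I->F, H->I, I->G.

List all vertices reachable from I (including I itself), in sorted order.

A, B, C, F, G, H, I

Start at I.
Its neighbours: F, G, H.
Then their neighbours: A, B.
Then next layer: C.
Nothing further is reachable.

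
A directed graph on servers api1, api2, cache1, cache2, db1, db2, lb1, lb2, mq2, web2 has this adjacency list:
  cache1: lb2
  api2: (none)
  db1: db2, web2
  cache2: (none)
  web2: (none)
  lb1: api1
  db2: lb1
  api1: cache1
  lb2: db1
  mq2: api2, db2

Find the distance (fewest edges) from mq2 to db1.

6

Distance 0: mq2.
Distance 1: api2, db2.
Distance 2: lb1.
Distance 3: api1.
Distance 4: cache1.
Distance 5: lb2.
Distance 6: db1 — contains db1.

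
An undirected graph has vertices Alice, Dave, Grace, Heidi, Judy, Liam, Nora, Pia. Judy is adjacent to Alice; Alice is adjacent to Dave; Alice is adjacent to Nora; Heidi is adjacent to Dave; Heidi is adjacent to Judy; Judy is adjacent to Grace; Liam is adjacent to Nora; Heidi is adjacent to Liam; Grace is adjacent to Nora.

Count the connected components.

From Alice: component {Alice, Dave, Grace, Heidi, Judy, Liam, Nora}.
From Pia: component {Pia}.
That's 2 components.

2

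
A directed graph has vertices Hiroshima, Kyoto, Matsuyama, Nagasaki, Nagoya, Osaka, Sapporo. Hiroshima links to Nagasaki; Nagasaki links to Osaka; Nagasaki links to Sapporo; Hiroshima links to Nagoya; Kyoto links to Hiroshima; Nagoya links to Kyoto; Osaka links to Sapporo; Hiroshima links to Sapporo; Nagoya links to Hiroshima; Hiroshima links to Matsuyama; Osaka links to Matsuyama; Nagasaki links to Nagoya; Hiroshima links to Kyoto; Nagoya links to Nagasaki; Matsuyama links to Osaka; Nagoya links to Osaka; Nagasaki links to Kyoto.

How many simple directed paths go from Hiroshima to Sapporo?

Hiroshima→Matsuyama→Osaka→Sapporo
Hiroshima→Nagasaki→Nagoya→Osaka→Sapporo
Hiroshima→Nagasaki→Osaka→Sapporo
Hiroshima→Nagasaki→Sapporo
Hiroshima→Nagoya→Nagasaki→Osaka→Sapporo
Hiroshima→Nagoya→Nagasaki→Sapporo
Hiroshima→Nagoya→Osaka→Sapporo
Hiroshima→Sapporo

8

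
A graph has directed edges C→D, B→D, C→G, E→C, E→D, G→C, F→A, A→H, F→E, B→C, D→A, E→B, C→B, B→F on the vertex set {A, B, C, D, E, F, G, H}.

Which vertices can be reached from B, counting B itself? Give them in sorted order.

Start at B.
Its neighbours: C, D, F.
Then their neighbours: A, E, G.
Then next layer: H.
Every vertex is now reached.

A, B, C, D, E, F, G, H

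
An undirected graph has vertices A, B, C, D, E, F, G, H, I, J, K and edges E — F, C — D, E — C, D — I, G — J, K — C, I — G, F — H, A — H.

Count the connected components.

From A: component {A, C, D, E, F, G, H, I, J, K}.
From B: component {B}.
That's 2 components.

2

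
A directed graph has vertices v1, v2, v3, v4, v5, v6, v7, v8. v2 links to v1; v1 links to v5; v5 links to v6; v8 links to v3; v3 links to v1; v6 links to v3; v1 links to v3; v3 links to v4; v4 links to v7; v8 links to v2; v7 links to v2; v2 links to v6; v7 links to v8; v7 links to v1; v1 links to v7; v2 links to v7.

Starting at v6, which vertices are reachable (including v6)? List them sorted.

Start at v6.
Its neighbours: v3.
Then their neighbours: v1, v4.
Then next layer: v5, v7.
Then next layer: v2, v8.
Every vertex is now reached.

v1, v2, v3, v4, v5, v6, v7, v8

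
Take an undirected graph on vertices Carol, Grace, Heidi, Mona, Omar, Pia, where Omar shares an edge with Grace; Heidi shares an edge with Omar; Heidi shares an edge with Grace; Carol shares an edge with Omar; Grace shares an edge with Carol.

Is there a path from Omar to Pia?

No

Explore from Omar.
Distance 1: reach Carol, Grace, Heidi.
The search is exhausted without reaching Pia; it lies in a different component.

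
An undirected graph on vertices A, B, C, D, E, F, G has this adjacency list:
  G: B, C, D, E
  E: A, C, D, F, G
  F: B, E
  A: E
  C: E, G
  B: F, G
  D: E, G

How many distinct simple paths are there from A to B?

A–E–C–G–B
A–E–D–G–B
A–E–F–B
A–E–G–B

4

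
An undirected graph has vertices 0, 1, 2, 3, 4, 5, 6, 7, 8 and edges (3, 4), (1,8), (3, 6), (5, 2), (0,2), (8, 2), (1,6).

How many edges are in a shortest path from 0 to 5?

Distance 0: 0.
Distance 1: 2.
Distance 2: 5, 8 — contains 5.

2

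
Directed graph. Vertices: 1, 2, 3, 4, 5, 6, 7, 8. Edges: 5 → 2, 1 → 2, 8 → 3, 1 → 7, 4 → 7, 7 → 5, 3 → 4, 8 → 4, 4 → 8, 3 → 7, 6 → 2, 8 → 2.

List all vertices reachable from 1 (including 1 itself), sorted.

Start at 1.
Its neighbours: 2, 7.
Then their neighbours: 5.
Nothing further is reachable.

1, 2, 5, 7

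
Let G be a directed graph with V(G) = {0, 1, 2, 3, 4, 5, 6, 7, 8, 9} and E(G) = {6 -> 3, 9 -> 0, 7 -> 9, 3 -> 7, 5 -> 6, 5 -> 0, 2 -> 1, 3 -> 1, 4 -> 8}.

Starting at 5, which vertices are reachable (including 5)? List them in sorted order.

Start at 5.
Its neighbours: 0, 6.
Then their neighbours: 3.
Then next layer: 1, 7.
Then next layer: 9.
Nothing further is reachable.

0, 1, 3, 5, 6, 7, 9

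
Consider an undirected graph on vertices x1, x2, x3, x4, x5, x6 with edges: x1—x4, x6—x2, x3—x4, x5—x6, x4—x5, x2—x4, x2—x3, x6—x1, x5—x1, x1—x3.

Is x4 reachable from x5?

Yes

Explore from x5.
Distance 1: reach x1, x4, x6.
Found x4.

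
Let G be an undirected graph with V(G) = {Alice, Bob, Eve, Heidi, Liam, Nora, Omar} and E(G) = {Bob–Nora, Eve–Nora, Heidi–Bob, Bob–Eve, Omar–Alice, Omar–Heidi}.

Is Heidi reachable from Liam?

No

Liam has no edges, so nothing is reachable from it.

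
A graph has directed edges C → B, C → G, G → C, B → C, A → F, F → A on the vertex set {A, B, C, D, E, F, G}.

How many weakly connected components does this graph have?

4

From A: component {A, F}.
From B: component {B, C, G}.
From D: component {D}.
From E: component {E}.
That's 4 components.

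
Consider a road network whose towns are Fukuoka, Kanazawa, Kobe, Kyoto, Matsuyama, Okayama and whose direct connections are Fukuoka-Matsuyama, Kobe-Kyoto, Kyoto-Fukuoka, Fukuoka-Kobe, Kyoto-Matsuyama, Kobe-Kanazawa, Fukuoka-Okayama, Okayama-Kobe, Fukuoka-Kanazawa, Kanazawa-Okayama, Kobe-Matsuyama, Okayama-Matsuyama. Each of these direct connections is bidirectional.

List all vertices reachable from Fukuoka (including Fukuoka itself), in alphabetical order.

Start at Fukuoka.
Its neighbours: Kanazawa, Kobe, Kyoto, Matsuyama, Okayama.
Every vertex is now reached.

Fukuoka, Kanazawa, Kobe, Kyoto, Matsuyama, Okayama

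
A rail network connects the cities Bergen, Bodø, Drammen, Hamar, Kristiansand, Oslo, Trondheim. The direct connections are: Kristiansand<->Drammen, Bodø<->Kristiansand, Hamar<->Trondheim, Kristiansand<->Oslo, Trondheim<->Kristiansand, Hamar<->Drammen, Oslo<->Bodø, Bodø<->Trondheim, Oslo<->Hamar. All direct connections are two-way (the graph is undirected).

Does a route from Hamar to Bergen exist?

No

Explore from Hamar.
Distance 1: reach Drammen, Oslo, Trondheim.
Distance 2: reach Bodø, Kristiansand.
The search is exhausted without reaching Bergen; it lies in a different component.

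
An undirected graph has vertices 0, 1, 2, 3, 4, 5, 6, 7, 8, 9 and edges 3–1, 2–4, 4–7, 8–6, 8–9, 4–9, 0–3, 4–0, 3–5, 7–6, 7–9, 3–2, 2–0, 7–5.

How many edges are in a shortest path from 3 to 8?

4

Distance 0: 3.
Distance 1: 0, 1, 2, 5.
Distance 2: 4, 7.
Distance 3: 6, 9.
Distance 4: 8 — contains 8.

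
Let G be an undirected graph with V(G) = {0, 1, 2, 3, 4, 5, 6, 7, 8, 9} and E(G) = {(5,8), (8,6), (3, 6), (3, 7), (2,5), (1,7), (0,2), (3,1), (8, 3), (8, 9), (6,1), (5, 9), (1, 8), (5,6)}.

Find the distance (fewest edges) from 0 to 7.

5

Distance 0: 0.
Distance 1: 2.
Distance 2: 5.
Distance 3: 6, 8, 9.
Distance 4: 1, 3.
Distance 5: 7 — contains 7.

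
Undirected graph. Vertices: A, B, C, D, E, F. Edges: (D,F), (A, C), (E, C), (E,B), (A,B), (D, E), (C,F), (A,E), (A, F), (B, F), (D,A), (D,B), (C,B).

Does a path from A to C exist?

Yes

Explore from A.
Distance 1: reach B, C, D, E, F.
Found C.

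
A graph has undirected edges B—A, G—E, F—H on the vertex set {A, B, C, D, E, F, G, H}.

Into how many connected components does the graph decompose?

5

From A: component {A, B}.
From C: component {C}.
From D: component {D}.
From E: component {E, G}.
From F: component {F, H}.
That's 5 components.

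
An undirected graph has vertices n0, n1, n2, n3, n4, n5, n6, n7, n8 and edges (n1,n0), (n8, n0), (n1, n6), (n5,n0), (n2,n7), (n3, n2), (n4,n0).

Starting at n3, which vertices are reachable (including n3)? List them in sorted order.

n2, n3, n7

Start at n3.
Its neighbours: n2.
Then their neighbours: n7.
Nothing further is reachable.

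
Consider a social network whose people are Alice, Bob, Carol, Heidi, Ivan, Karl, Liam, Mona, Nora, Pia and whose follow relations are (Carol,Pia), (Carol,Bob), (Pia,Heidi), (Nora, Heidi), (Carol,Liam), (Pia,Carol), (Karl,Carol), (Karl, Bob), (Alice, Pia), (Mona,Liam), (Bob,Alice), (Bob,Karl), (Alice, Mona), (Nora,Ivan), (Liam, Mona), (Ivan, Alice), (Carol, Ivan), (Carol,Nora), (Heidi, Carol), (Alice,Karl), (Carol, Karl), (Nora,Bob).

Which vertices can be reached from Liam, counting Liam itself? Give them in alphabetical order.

Liam, Mona

Start at Liam.
Its neighbours: Mona.
Nothing further is reachable.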